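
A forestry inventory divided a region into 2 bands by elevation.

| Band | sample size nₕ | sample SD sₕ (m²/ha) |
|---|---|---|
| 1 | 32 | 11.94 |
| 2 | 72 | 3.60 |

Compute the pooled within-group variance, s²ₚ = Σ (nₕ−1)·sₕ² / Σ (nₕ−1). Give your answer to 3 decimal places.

52.349

Degrees of freedom: 31 + 71 = 102.
Σ(nₕ−1)sₕ² = 31·142.5636 + 71·12.96 = 5339.6316.
s²ₚ = 5339.6316 / 102 = 52.34933... → 52.349.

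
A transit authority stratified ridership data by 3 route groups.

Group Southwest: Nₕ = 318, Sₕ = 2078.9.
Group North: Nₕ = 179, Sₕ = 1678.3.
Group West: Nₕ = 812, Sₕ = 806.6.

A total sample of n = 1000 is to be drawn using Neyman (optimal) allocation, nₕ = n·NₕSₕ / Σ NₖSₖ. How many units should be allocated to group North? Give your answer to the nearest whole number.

Σ NₕSₕ = 318·2078.9 + 179·1678.3 + 812·806.6 = 1616465.1.
Share for North: 300415.7/1616465.1 = 0.18585.
n_North = 1000 × 0.18585 = 185.847... → 186.

186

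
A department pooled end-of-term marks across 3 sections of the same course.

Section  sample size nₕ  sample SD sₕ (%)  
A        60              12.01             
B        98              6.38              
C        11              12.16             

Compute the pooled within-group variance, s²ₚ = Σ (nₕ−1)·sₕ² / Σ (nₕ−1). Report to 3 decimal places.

83.959

A: (60−1)·12.01² = 59·144.2401 = 8510.1659
B: (98−1)·6.38² = 97·40.7044 = 3948.3268
C: (11−1)·12.16² = 10·147.8656 = 1478.656
Numerator = 13937.1487; denominator = Σ(nₕ−1) = 166.
s²ₚ = 13937.1487/166 = 83.95873... → 83.959.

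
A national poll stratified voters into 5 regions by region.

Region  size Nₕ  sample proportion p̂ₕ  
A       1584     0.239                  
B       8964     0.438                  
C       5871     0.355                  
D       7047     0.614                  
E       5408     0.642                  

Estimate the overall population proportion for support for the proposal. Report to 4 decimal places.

0.4914

N = 1584 + 8964 + 5871 + 7047 + 5408 = 28874.
Overall proportion = Σ (Nₕ/N)·p̂ₕ.
Σ Nₕp̂ₕ = 378.576 + 3926.232 + 2084.205 + 4326.858 + 3471.936 = 14187.807.
14187.807 / 28874 = 0.491370... → 0.4914.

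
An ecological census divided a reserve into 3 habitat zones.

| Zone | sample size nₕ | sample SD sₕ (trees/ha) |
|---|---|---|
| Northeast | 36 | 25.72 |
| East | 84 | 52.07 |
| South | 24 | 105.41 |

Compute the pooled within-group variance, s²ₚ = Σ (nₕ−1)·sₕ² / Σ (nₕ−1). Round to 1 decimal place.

3572.7

Northeast: (36−1)·25.72² = 35·661.5184 = 23153.144
East: (84−1)·52.07² = 83·2711.2849 = 225036.6467
South: (24−1)·105.41² = 23·11111.2681 = 255559.1663
Numerator = 503748.957; denominator = Σ(nₕ−1) = 141.
s²ₚ = 503748.957/141 = 3572.688... → 3572.7.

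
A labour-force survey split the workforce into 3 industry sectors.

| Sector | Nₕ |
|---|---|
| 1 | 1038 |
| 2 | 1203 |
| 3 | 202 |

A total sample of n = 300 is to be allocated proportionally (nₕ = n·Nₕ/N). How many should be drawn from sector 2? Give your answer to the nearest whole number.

Share of sector 2 = 1203/2443 = 0.49243.
Allocate 300 × 0.49243 = 147.728... → 148.

148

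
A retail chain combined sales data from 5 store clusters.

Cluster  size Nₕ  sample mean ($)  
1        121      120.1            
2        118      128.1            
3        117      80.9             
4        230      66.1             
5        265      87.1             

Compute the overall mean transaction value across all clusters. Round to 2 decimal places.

N = 121 + 118 + 117 + 230 + 265 = 851.
Overall mean = Σ (Nₕ/N)·x̄ₕ — weight by population share, not a simple average.
Σ Nₕx̄ₕ = 121·120.1 + 118·128.1 + 117·80.9 + 230·66.1 + 265·87.1 = 14532.1 + 15115.8 + 9465.3 + 15203 + 23081.5 = 77397.7.
Divide by N: 77397.7 / 851 = 90.9491... → 90.95.

90.95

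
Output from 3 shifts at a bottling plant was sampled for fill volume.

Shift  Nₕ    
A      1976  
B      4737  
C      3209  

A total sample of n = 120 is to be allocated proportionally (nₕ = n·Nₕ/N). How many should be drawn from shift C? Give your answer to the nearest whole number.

N = 1976 + 4737 + 3209 = 9922.
n_C = 120·3209/9922 = 38.811... → 39.

39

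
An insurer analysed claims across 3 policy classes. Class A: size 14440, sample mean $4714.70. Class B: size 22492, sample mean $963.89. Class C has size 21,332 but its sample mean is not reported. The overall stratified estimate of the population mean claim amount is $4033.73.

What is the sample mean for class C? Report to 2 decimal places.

6809.54

Σ Nₕx̄ₕ = N·μ, so 21332·x̄_C = 58264·4033.73 − (14440·4714.70 + 22492·963.89).
= 235021244.72 − 89760081.88 = 145261162.84.
x̄_C = 145261162.84 / 21332 = 6809.5426... → 6809.54.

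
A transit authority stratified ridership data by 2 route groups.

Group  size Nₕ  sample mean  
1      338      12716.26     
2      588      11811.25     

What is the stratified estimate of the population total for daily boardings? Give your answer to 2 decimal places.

Estimate total by summing Nₕ·x̄ₕ over strata.
338·12716.26 + 588·11811.25 = 4298095.88 + 6945015 = 11243110.88.

11243110.88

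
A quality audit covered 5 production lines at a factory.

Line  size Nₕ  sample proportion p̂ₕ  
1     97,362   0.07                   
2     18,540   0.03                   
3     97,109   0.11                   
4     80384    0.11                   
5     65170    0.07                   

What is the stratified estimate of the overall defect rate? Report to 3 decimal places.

0.088

N = 97362 + 18540 + 97109 + 80384 + 65170 = 358565.
Overall proportion = Σ (Nₕ/N)·p̂ₕ.
Σ Nₕp̂ₕ = 6815.34 + 556.2 + 10681.99 + 8842.24 + 4561.9 = 31457.67.
31457.67 / 358565 = 0.08773... → 0.088.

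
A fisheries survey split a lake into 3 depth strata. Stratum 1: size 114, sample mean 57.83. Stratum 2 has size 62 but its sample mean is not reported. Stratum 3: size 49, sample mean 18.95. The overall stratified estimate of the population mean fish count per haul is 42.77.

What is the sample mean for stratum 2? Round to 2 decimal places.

Σ Nₕx̄ₕ = N·μ, so 62·x̄_2 = 225·42.77 − (114·57.83 + 49·18.95).
= 9623.25 − 7521.17 = 2102.08.
x̄_2 = 2102.08 / 62 = 33.9045... → 33.90.

33.90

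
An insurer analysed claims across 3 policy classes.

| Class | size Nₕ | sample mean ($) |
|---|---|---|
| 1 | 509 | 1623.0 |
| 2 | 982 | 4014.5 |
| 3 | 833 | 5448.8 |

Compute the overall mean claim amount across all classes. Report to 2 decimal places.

N = 2324; weights Wₕ = Nₕ/N = (0.2190, 0.4225, 0.3584).
x̄_st = Σ Wₕ·x̄ₕ = 0.2190·1623.0 + 0.4225·4014.5 + 0.3584·5448.8 ≈ 4004.8177...
→ 4004.82.

4004.82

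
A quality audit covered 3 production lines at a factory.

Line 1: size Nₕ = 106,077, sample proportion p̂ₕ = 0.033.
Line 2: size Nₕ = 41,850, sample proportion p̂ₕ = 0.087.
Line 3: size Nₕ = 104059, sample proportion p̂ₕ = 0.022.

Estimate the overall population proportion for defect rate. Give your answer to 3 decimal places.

N = 106077 + 41850 + 104059 = 251986.
Overall proportion = Σ (Nₕ/N)·p̂ₕ.
Σ Nₕp̂ₕ = 3500.541 + 3640.95 + 2289.298 = 9430.789.
9430.789 / 251986 = 0.03743... → 0.037.

0.037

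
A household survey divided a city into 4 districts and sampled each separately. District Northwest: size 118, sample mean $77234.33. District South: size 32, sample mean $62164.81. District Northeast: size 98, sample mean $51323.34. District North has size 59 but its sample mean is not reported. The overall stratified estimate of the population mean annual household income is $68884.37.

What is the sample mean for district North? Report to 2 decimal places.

Σ Nₕx̄ₕ = N·μ, so 59·x̄_North = 307·68884.37 − (118·77234.33 + 32·62164.81 + 98·51323.34).
= 21147501.59 − 16132612.18 = 5014889.41.
x̄_North = 5014889.41 / 59 = 84998.1256... → 84998.13.

84998.13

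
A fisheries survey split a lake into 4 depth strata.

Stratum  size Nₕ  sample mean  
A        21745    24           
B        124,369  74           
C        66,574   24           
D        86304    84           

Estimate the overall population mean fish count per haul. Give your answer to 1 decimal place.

x̄_st = (Σ Nₕx̄ₕ) / (Σ Nₕ) = (21745·24 + 124369·74 + 66574·24 + 86304·84) / 298992
= 18572498 / 298992 = 62.117... → 62.1.

62.1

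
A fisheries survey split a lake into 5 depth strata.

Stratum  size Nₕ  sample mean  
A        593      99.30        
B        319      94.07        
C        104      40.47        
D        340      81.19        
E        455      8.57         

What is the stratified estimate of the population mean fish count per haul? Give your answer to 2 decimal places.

68.81

N = 593 + 319 + 104 + 340 + 455 = 1811.
Weight each subgroup mean by Nₕ/N and sum.
Σ Nₕx̄ₕ = 593·99.30 + 319·94.07 + 104·40.47 + 340·81.19 + 455·8.57 = 58884.9 + 30008.33 + 4208.88 + 27604.6 + 3899.35 = 124606.06.
Divide by N: 124606.06 / 1811 = 68.8051... → 68.81.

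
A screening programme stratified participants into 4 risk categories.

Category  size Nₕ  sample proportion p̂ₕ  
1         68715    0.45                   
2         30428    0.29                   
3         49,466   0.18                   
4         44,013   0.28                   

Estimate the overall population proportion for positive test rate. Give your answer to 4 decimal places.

N = 68715 + 30428 + 49466 + 44013 = 192622.
Overall proportion = Σ (Nₕ/N)·p̂ₕ.
Σ Nₕp̂ₕ = 30921.75 + 8824.12 + 8903.88 + 12323.64 = 60973.39.
60973.39 / 192622 = 0.316544... → 0.3165.

0.3165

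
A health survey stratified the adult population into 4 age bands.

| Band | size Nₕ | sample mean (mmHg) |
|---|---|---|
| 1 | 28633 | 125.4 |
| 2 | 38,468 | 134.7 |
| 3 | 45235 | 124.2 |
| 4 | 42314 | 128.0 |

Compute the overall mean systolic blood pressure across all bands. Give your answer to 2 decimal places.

128.07

N = 28633 + 38468 + 45235 + 42314 = 154650.
Weight each subgroup mean by Nₕ/N and sum.
Σ Nₕx̄ₕ = 28633·125.4 + 38468·134.7 + 45235·124.2 + 42314·128.0 = 3590578.2 + 5181639.6 + 5618187 + 5416192 = 19806596.8.
Divide by N: 19806596.8 / 154650 = 128.0737... → 128.07.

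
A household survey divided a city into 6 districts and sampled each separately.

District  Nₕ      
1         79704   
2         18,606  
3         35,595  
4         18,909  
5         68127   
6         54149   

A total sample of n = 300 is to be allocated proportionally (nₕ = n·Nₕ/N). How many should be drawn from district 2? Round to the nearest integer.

Share of district 2 = 18606/275090 = 0.06764.
Allocate 300 × 0.06764 = 20.291... → 20.

20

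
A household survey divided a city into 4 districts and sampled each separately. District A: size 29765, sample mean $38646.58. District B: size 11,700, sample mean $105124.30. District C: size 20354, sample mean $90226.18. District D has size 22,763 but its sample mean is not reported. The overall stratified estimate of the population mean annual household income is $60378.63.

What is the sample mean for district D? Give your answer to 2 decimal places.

N = 29765 + 11700 + 20354 + 22763 = 84582.
Overall total = μ·N = 60378.63·84582 = 5106945282.66.
Subtract the known strata: 29765·38646.58 + 11700·105124.30 + 20354·90226.18 = 4216733431.42.
Remaining total for district D: 5106945282.66 − 4216733431.42 = 890211851.24.
Divide by its size: 890211851.24 / 22763 = 39107.8439... → 39107.84.

39107.84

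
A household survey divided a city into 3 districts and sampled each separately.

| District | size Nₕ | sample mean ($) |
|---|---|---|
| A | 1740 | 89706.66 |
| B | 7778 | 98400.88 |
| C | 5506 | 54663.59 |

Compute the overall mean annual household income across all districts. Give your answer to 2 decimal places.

x̄_st = (Σ Nₕx̄ₕ) / (Σ Nₕ) = (1740·89706.66 + 7778·98400.88 + 5506·54663.59) / 15024
= 1222429359.58 / 15024 = 81365.1065... → 81365.11.

81365.11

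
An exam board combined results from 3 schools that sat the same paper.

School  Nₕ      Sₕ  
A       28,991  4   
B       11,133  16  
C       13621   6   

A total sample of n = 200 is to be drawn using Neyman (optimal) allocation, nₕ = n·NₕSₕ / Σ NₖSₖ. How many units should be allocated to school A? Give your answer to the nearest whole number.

62

A: NₕSₕ = 28991·4 = 115964
B: NₕSₕ = 11133·16 = 178128
C: NₕSₕ = 13621·6 = 81726
Σ NₕSₕ = 375818.
n_A = 200·115964/375818 = 61.713... → 62.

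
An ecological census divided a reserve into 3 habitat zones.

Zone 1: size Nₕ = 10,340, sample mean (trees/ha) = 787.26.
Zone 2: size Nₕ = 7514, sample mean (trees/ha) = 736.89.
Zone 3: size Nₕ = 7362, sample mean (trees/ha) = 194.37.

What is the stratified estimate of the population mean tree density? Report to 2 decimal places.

599.15

N = 25216; weights Wₕ = Nₕ/N = (0.4101, 0.2980, 0.2920).
x̄_st = Σ Wₕ·x̄ₕ = 0.4101·787.26 + 0.2980·736.89 + 0.2920·194.37 ≈ 599.1518...
→ 599.15.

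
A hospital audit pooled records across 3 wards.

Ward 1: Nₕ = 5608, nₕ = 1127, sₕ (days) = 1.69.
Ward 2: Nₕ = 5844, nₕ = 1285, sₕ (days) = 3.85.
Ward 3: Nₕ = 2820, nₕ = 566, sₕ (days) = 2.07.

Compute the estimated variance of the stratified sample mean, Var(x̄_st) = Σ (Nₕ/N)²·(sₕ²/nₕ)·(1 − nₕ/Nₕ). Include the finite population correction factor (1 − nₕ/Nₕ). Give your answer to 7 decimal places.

N = 14272; Wₕ = Nₕ/N.
ward 1: (5608/14272)²·1.69²/1127·(1 − 1127/5608) = 0.0003126531
ward 2: (5844/14272)²·3.85²/1285·(1 − 1285/5844) = 0.0015087888
ward 3: (2820/14272)²·2.07²/566·(1 − 566/2820) = 0.0002362423
Sum = 0.0020576842 → 0.0020577.

0.0020577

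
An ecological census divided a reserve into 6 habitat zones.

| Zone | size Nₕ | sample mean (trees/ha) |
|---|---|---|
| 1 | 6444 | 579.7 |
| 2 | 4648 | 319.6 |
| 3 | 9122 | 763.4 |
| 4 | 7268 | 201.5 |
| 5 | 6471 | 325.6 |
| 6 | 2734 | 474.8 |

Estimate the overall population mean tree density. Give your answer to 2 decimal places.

N = 36687; weights Wₕ = Nₕ/N = (0.1756, 0.1267, 0.2486, 0.1981, 0.1764, 0.0745).
x̄_st = Σ Wₕ·x̄ₕ = 0.1756·579.7 + 0.1267·319.6 + 0.2486·763.4 + 0.1981·201.5 + 0.1764·325.6 + 0.0745·474.8 ≈ 464.8618...
→ 464.86.

464.86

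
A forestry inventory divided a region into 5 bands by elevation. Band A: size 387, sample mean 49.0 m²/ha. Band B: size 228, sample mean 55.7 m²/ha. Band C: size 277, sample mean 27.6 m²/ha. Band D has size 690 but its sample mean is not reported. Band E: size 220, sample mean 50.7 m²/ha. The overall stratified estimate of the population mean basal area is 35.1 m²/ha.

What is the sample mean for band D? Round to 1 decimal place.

N = 387 + 228 + 277 + 690 + 220 = 1802.
Overall total = μ·N = 35.1·1802 = 63250.2.
Subtract the known strata: 387·49.0 + 228·55.7 + 277·27.6 + 220·50.7 = 50461.8.
Remaining total for band D: 63250.2 − 50461.8 = 12788.4.
Divide by its size: 12788.4 / 690 = 18.534... → 18.5.

18.5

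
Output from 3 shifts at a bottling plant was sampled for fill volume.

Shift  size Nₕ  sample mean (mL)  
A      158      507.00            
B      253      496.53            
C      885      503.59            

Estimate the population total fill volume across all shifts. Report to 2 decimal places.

A: 158·507.00 = 80106
B: 253·496.53 = 125622.09
C: 885·503.59 = 445677.15
τ̂ = Σ Nₕx̄ₕ = 651405.24.

651405.24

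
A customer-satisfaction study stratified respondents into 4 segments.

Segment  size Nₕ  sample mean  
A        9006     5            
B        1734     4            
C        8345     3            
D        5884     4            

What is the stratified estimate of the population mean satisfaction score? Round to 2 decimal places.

4.03

x̄_st = (Σ Nₕx̄ₕ) / (Σ Nₕ) = (9006·5 + 1734·4 + 8345·3 + 5884·4) / 24969
= 100537 / 24969 = 4.0265... → 4.03.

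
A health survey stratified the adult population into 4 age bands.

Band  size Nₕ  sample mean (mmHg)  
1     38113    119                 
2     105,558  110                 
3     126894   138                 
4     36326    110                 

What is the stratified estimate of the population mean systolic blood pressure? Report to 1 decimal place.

122.7

x̄_st = (Σ Nₕx̄ₕ) / (Σ Nₕ) = (38113·119 + 105558·110 + 126894·138 + 36326·110) / 306891
= 37654059 / 306891 = 122.695... → 122.7.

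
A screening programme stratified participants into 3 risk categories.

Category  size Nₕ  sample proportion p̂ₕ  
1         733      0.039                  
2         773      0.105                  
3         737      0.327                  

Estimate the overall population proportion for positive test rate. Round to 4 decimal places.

N = 733 + 773 + 737 = 2243.
Overall proportion = Σ (Nₕ/N)·p̂ₕ.
Σ Nₕp̂ₕ = 28.587 + 81.165 + 240.999 = 350.751.
350.751 / 2243 = 0.156376... → 0.1564.

0.1564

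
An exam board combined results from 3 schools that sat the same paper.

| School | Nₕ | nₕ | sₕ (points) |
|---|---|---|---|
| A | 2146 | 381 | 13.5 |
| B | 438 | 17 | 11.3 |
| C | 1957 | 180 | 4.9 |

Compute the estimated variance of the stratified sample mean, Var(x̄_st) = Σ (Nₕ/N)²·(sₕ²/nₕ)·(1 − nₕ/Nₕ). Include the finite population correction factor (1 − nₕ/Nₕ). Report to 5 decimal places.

N = 4541. Term for each stratum: Wₕ²sₕ²/nₕ·(1−nₕ/Nₕ).
Var(x̄_st) = 0.08786461 + 0.06716781 + 0.02249546 = 0.17752788 → 0.17753.

0.17753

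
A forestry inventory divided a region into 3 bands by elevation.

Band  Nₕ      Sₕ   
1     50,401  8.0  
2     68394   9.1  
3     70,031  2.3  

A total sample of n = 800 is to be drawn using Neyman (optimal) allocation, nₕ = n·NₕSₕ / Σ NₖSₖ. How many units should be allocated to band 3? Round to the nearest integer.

1: NₕSₕ = 50401·8.0 = 403208
2: NₕSₕ = 68394·9.1 = 622385.4
3: NₕSₕ = 70031·2.3 = 161071.3
Σ NₕSₕ = 1186664.7.
n_3 = 800·161071.3/1186664.7 = 108.588... → 109.

109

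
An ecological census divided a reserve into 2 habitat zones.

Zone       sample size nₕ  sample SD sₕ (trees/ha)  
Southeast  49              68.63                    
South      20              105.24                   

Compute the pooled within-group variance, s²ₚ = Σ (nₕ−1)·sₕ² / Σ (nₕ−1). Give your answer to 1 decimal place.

6515.2

Degrees of freedom: 48 + 19 = 67.
Σ(nₕ−1)sₕ² = 48·4710.0769 + 19·11075.4576 = 436517.3856.
s²ₚ = 436517.3856 / 67 = 6515.185... → 6515.2.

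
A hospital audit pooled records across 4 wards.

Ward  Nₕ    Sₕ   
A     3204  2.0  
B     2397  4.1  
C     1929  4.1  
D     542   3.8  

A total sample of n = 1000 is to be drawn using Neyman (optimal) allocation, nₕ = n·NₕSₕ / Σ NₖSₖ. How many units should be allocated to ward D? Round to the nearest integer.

79

Σ NₕSₕ = 3204·2.0 + 2397·4.1 + 1929·4.1 + 542·3.8 = 26204.2.
Share for D: 2059.6/26204.2 = 0.07860.
n_D = 1000 × 0.07860 = 78.598... → 79.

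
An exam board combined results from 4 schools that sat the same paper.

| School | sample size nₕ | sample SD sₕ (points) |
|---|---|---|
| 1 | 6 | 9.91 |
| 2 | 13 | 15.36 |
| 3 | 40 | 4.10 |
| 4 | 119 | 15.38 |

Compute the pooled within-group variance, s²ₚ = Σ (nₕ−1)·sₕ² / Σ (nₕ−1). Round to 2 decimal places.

183.28

1: (6−1)·9.91² = 5·98.2081 = 491.0405
2: (13−1)·15.36² = 12·235.9296 = 2831.1552
3: (40−1)·4.10² = 39·16.81 = 655.59
4: (119−1)·15.38² = 118·236.5444 = 27912.2392
Numerator = 31890.0249; denominator = Σ(nₕ−1) = 174.
s²ₚ = 31890.0249/174 = 183.2760... → 183.28.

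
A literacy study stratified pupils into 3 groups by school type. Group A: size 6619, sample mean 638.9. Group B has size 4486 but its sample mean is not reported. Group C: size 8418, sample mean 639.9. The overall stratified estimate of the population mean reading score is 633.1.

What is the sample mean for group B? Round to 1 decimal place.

Σ Nₕx̄ₕ = N·μ, so 4486·x̄_B = 19523·633.1 − (6619·638.9 + 8418·639.9).
= 12360011.3 − 9615557.3 = 2744454.
x̄_B = 2744454 / 4486 = 611.782... → 611.8.

611.8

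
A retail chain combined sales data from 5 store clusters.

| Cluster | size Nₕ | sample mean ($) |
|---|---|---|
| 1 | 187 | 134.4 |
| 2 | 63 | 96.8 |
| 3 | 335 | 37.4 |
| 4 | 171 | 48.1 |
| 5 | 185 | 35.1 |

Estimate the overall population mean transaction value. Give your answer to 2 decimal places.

N = 941; weights Wₕ = Nₕ/N = (0.1987, 0.0670, 0.3560, 0.1817, 0.1966).
x̄_st = Σ Wₕ·x̄ₕ = 0.1987·134.4 + 0.0670·96.8 + 0.3560·37.4 + 0.1817·48.1 + 0.1966·35.1 ≈ 62.1454...
→ 62.15.

62.15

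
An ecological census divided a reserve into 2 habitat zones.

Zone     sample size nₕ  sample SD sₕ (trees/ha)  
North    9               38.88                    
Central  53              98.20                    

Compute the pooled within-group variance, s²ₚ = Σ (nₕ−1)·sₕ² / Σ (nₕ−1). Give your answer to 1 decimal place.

Degrees of freedom: 8 + 52 = 60.
Σ(nₕ−1)sₕ² = 8·1511.6544 + 52·9643.24 = 513541.7152.
s²ₚ = 513541.7152 / 60 = 8559.029... → 8559.0.

8559.0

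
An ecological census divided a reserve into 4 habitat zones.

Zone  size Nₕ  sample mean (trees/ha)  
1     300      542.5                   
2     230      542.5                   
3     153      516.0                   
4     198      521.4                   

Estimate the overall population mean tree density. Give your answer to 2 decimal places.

N = 881; weights Wₕ = Nₕ/N = (0.3405, 0.2611, 0.1737, 0.2247).
x̄_st = Σ Wₕ·x̄ₕ = 0.3405·542.5 + 0.2611·542.5 + 0.1737·516.0 + 0.2247·521.4 ≈ 533.1557...
→ 533.16.

533.16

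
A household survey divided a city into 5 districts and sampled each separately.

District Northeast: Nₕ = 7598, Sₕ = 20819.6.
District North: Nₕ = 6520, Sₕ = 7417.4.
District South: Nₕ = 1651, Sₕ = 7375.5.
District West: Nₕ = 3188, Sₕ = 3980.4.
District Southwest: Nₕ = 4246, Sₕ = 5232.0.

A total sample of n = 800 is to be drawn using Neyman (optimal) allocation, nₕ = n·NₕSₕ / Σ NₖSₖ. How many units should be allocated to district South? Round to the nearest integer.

Northeast: NₕSₕ = 7598·20819.6 = 158187320.8
North: NₕSₕ = 6520·7417.4 = 48361448
South: NₕSₕ = 1651·7375.5 = 12176950.5
West: NₕSₕ = 3188·3980.4 = 12689515.2
Southwest: NₕSₕ = 4246·5232.0 = 22215072
Σ NₕSₕ = 253630306.5.
n_South = 800·12176950.5/253630306.5 = 38.409... → 38.

38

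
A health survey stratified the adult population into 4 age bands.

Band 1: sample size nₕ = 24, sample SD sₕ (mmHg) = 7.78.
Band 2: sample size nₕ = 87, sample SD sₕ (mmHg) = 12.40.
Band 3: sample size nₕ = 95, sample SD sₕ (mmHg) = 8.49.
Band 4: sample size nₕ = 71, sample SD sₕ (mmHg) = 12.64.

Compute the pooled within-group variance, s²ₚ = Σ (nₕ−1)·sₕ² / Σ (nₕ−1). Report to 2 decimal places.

1: (24−1)·7.78² = 23·60.5284 = 1392.1532
2: (87−1)·12.40² = 86·153.76 = 13223.36
3: (95−1)·8.49² = 94·72.0801 = 6775.5294
4: (71−1)·12.64² = 70·159.7696 = 11183.872
Numerator = 32574.9146; denominator = Σ(nₕ−1) = 273.
s²ₚ = 32574.9146/273 = 119.3220... → 119.32.

119.32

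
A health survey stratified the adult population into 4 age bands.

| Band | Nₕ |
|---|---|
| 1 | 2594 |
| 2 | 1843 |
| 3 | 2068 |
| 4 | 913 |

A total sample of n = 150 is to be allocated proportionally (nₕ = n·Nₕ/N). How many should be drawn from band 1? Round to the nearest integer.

N = 2594 + 1843 + 2068 + 913 = 7418.
n_1 = 150·2594/7418 = 52.453... → 52.

52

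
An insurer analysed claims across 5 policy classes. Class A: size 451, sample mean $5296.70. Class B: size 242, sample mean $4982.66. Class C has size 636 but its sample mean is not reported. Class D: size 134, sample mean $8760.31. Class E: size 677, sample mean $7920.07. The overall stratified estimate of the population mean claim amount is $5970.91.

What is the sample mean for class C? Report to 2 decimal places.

4162.52

Σ Nₕx̄ₕ = N·μ, so 636·x̄_C = 2140·5970.91 − (451·5296.70 + 242·4982.66 + 134·8760.31 + 677·7920.07).
= 12777747.4 − 10130384.35 = 2647363.05.
x̄_C = 2647363.05 / 636 = 4162.5205... → 4162.52.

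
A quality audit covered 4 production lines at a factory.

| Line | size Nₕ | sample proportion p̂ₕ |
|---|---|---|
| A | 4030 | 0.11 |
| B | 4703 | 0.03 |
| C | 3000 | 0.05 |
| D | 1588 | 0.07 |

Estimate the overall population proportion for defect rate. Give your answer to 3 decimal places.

0.063

Wₕ = Nₕ/N with N = 13321: 0.3025, 0.3531, 0.2252, 0.1192.
p̂_st = 0.3025·0.11 + 0.3531·0.03 + 0.2252·0.05 + 0.1192·0.07 ≈ 0.06347... → 0.063.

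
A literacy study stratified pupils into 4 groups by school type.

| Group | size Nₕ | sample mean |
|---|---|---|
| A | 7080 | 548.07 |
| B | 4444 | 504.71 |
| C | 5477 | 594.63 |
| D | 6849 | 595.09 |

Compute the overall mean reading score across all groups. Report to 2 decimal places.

564.19

x̄_st = (Σ Nₕx̄ₕ) / (Σ Nₕ) = (7080·548.07 + 4444·504.71 + 5477·594.63 + 6849·595.09) / 23850
= 13455826.76 / 23850 = 564.1856... → 564.19.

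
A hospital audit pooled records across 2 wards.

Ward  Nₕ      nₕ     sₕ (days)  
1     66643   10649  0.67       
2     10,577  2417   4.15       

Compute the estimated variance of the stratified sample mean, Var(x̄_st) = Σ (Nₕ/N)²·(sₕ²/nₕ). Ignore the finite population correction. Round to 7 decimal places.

N = 77220; Wₕ = Nₕ/N.
ward 1: (66643/77220)²·0.67²/10649 = 0.0000313972
ward 2: (10577/77220)²·4.15²/2417 = 0.0001336857
Sum = 0.0001650829 → 0.0001651.

0.0001651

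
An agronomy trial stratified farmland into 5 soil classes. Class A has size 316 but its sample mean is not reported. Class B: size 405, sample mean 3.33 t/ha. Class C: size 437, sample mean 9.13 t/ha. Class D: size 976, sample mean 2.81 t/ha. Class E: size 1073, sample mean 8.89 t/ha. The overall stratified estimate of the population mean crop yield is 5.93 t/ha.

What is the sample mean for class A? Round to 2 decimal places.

4.42

N = 316 + 405 + 437 + 976 + 1073 = 3207.
Overall total = μ·N = 5.93·3207 = 19017.51.
Subtract the known strata: 405·3.33 + 437·9.13 + 976·2.81 + 1073·8.89 = 17619.99.
Remaining total for class A: 19017.51 − 17619.99 = 1397.52.
Divide by its size: 1397.52 / 316 = 4.4225... → 4.42.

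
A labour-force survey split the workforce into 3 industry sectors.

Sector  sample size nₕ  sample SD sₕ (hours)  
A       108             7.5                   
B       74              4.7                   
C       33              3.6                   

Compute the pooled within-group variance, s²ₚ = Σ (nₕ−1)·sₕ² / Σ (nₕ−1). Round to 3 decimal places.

37.953

A: (108−1)·7.5² = 107·56.25 = 6018.75
B: (74−1)·4.7² = 73·22.09 = 1612.57
C: (33−1)·3.6² = 32·12.96 = 414.72
Numerator = 8046.04; denominator = Σ(nₕ−1) = 212.
s²ₚ = 8046.04/212 = 37.95302... → 37.953.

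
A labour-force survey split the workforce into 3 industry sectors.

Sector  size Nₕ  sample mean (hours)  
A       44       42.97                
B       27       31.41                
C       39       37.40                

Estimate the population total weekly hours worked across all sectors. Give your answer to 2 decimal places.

Estimate total by summing Nₕ·x̄ₕ over strata.
44·42.97 + 27·31.41 + 39·37.40 = 1890.68 + 848.07 + 1458.6 = 4197.35.

4197.35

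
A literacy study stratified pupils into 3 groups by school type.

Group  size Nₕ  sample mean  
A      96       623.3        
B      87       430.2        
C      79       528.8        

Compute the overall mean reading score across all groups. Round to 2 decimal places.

N = 96 + 87 + 79 = 262.
The stratified mean weights each stratum mean by its population share Nₕ/N.
Σ Nₕx̄ₕ = 96·623.3 + 87·430.2 + 79·528.8 = 59836.8 + 37427.4 + 41775.2 = 139039.4.
Divide by N: 139039.4 / 262 = 530.6847... → 530.68.

530.68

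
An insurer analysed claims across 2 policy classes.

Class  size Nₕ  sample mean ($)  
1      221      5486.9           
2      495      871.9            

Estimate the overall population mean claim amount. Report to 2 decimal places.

x̄_st = (Σ Nₕx̄ₕ) / (Σ Nₕ) = (221·5486.9 + 495·871.9) / 716
= 1644195.4 / 716 = 2296.3623... → 2296.36.

2296.36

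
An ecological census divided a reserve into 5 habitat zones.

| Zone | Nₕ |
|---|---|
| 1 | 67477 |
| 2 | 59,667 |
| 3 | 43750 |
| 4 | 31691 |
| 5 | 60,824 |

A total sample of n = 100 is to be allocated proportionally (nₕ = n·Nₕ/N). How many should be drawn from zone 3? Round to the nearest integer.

N = 67477 + 59667 + 43750 + 31691 + 60824 = 263409.
n_3 = 100·43750/263409 = 16.609... → 17.

17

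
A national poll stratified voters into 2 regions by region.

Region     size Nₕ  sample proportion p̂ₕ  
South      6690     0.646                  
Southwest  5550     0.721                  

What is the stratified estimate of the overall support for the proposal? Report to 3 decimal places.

0.680

N = 6690 + 5550 = 12240.
Overall proportion = Σ (Nₕ/N)·p̂ₕ.
Σ Nₕp̂ₕ = 4321.74 + 4001.55 = 8323.29.
8323.29 / 12240 = 0.68001... → 0.680.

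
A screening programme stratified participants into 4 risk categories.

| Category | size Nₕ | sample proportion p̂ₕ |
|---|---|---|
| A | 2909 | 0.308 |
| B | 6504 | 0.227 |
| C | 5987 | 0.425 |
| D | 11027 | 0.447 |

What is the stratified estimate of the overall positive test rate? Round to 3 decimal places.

Wₕ = Nₕ/N with N = 26427: 0.1101, 0.2461, 0.2265, 0.4173.
p̂_st = 0.1101·0.308 + 0.2461·0.227 + 0.2265·0.425 + 0.4173·0.447 ≈ 0.37257... → 0.373.

0.373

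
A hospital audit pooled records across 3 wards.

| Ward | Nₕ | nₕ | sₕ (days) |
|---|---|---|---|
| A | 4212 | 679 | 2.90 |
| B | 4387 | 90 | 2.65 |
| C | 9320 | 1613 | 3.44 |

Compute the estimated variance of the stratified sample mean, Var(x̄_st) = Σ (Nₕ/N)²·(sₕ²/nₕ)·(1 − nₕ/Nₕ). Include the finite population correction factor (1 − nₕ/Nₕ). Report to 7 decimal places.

N = 17919. Term for each stratum: Wₕ²sₕ²/nₕ·(1−nₕ/Nₕ).
Var(x̄_st) = 0.0005740248 + 0.0045809409 + 0.0016411801 = 0.0067961459 → 0.0067961.

0.0067961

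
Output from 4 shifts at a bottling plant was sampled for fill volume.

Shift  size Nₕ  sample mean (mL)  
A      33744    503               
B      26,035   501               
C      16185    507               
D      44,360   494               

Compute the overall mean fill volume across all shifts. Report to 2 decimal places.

N = 33744 + 26035 + 16185 + 44360 = 120324.
Weight each subgroup mean by Nₕ/N and sum.
Σ Nₕx̄ₕ = 33744·503 + 26035·501 + 16185·507 + 44360·494 = 16973232 + 13043535 + 8205795 + 21913840 = 60136402.
Divide by N: 60136402 / 120324 = 499.7873... → 499.79.

499.79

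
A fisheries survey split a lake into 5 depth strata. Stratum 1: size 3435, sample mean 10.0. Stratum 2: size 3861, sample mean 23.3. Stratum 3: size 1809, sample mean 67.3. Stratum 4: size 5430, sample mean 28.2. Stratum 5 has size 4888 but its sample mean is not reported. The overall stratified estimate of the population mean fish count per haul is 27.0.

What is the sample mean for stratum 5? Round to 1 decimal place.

25.6

N = 3435 + 3861 + 1809 + 5430 + 4888 = 19423.
Overall total = μ·N = 27.0·19423 = 524421.
Subtract the known strata: 3435·10.0 + 3861·23.3 + 1809·67.3 + 5430·28.2 = 399183.
Remaining total for stratum 5: 524421 − 399183 = 125238.
Divide by its size: 125238 / 4888 = 25.622... → 25.6.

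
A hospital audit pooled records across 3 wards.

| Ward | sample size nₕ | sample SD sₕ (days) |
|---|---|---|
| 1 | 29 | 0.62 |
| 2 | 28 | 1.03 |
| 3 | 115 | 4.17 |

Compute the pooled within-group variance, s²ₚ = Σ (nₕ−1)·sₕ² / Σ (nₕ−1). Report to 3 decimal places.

1: (29−1)·0.62² = 28·0.3844 = 10.7632
2: (28−1)·1.03² = 27·1.0609 = 28.6443
3: (115−1)·4.17² = 114·17.3889 = 1982.3346
Numerator = 2021.7421; denominator = Σ(nₕ−1) = 169.
s²ₚ = 2021.7421/169 = 11.96297... → 11.963.

11.963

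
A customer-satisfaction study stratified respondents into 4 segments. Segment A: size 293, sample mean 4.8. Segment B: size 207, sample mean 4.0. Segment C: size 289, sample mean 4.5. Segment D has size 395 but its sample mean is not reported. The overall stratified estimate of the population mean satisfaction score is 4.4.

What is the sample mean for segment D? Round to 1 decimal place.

4.2

N = 293 + 207 + 289 + 395 = 1184.
Overall total = μ·N = 4.4·1184 = 5209.6.
Subtract the known strata: 293·4.8 + 207·4.0 + 289·4.5 = 3534.9.
Remaining total for segment D: 5209.6 − 3534.9 = 1674.7.
Divide by its size: 1674.7 / 395 = 4.240... → 4.2.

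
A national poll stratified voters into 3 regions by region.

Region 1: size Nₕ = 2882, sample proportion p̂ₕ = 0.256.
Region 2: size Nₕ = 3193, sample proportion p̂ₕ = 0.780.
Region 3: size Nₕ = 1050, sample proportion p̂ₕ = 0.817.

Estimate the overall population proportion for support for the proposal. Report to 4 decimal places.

0.5735

N = 2882 + 3193 + 1050 = 7125.
Overall proportion = Σ (Nₕ/N)·p̂ₕ.
Σ Nₕp̂ₕ = 737.792 + 2490.54 + 857.85 = 4086.182.
4086.182 / 7125 = 0.573499... → 0.5735.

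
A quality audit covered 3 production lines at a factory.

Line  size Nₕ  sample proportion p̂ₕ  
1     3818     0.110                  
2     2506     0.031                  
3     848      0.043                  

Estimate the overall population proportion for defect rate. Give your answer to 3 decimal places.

0.074

Wₕ = Nₕ/N with N = 7172: 0.5323, 0.3494, 0.1182.
p̂_st = 0.5323·0.110 + 0.3494·0.031 + 0.1182·0.043 ≈ 0.07447... → 0.074.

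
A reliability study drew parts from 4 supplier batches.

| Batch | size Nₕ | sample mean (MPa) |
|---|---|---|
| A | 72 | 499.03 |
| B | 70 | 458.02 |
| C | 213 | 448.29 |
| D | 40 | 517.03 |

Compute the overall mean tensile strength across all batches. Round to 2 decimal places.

466.22

N = 72 + 70 + 213 + 40 = 395.
Overall mean = Σ (Nₕ/N)·x̄ₕ — weight by population share, not a simple average.
Σ Nₕx̄ₕ = 72·499.03 + 70·458.02 + 213·448.29 + 40·517.03 = 35930.16 + 32061.4 + 95485.77 + 20681.2 = 184158.53.
Divide by N: 184158.53 / 395 = 466.2241... → 466.22.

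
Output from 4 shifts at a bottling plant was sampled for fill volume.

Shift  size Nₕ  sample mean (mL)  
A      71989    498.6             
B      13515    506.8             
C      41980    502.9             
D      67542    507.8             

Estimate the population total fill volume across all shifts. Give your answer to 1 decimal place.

Population total = Σ Nₕ·x̄ₕ (each stratum's size times its mean).
71989·498.6 + 13515·506.8 + 41980·502.9 + 67542·507.8 = 35893715.4 + 6849402 + 21111742 + 34297827.6 = 98152687.0.

98152687.0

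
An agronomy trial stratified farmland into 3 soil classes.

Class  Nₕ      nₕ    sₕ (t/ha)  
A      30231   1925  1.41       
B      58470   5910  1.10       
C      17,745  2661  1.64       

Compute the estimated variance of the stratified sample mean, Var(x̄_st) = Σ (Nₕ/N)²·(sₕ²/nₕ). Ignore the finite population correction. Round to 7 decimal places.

N = 106446. Term for each stratum: Wₕ²sₕ²/nₕ.
Var(x̄_st) = 0.0000833017 + 0.0000617740 + 0.0000280890 = 0.0001731646 → 0.0001732.

0.0001732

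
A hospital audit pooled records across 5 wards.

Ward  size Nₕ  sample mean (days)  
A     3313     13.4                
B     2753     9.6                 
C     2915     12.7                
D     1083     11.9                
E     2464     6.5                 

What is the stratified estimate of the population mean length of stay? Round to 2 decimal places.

N = 3313 + 2753 + 2915 + 1083 + 2464 = 12528.
Weight each subgroup mean by Nₕ/N and sum.
Σ Nₕx̄ₕ = 3313·13.4 + 2753·9.6 + 2915·12.7 + 1083·11.9 + 2464·6.5 = 44394.2 + 26428.8 + 37020.5 + 12887.7 + 16016 = 136747.2.
Divide by N: 136747.2 / 12528 = 10.9153... → 10.92.

10.92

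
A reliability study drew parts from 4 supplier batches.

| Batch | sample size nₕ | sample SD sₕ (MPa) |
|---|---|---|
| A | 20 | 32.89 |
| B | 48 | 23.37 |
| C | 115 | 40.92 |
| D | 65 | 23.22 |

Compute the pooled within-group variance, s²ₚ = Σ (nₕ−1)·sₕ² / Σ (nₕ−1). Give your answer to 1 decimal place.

Degrees of freedom: 19 + 47 + 114 + 64 = 244.
Σ(nₕ−1)sₕ² = 19·1081.7521 + 47·546.1569 + 114·1674.4464 + 64·539.1684 = 271616.3314.
s²ₚ = 271616.3314 / 244 = 1113.182... → 1113.2.

1113.2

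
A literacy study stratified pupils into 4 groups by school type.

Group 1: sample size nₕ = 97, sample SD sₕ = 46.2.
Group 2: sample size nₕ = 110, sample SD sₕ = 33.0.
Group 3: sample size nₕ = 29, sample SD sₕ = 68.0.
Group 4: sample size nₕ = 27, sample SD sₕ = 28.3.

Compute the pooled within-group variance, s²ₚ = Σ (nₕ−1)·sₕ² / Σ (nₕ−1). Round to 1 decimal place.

1829.7

Degrees of freedom: 96 + 109 + 28 + 26 = 259.
Σ(nₕ−1)sₕ² = 96·2134.44 + 109·1089 + 28·4624 + 26·800.89 = 473902.38.
s²ₚ = 473902.38 / 259 = 1829.739... → 1829.7.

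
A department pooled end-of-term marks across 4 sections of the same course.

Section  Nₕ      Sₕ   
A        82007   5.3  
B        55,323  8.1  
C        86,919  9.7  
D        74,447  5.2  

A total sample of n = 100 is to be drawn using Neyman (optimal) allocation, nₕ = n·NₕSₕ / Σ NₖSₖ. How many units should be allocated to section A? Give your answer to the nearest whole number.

Σ NₕSₕ = 82007·5.3 + 55323·8.1 + 86919·9.7 + 74447·5.2 = 2112992.1.
Share for A: 434637.1/2112992.1 = 0.20570.
n_A = 100 × 0.20570 = 20.570... → 21.

21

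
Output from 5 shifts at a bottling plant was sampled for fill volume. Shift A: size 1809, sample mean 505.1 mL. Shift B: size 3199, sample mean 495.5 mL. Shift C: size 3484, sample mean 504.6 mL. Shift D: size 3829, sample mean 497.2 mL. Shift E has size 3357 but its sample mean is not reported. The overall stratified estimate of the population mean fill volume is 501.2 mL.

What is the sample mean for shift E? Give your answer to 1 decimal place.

Σ Nₕx̄ₕ = N·μ, so 3357·x̄_E = 15678·501.2 − (1809·505.1 + 3199·495.5 + 3484·504.6 + 3829·497.2).
= 7857813.6 − 6160635.6 = 1697178.
x̄_E = 1697178 / 3357 = 505.564... → 505.6.

505.6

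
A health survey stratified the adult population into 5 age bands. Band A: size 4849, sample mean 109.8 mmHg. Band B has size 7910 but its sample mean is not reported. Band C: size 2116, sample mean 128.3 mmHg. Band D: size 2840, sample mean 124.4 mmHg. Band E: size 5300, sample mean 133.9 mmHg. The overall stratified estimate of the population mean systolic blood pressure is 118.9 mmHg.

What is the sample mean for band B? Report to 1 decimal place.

109.9

N = 4849 + 7910 + 2116 + 2840 + 5300 = 23015.
Overall total = μ·N = 118.9·23015 = 2736483.5.
Subtract the known strata: 4849·109.8 + 2116·128.3 + 2840·124.4 + 5300·133.9 = 1866869.
Remaining total for band B: 2736483.5 − 1866869 = 869614.5.
Divide by its size: 869614.5 / 7910 = 109.939... → 109.9.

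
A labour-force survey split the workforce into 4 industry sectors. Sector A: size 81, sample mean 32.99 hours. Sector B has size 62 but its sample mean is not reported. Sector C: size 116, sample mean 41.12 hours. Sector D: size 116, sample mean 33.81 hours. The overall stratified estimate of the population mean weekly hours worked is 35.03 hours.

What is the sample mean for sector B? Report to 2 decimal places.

28.58

N = 81 + 62 + 116 + 116 = 375.
Overall total = μ·N = 35.03·375 = 13136.25.
Subtract the known strata: 81·32.99 + 116·41.12 + 116·33.81 = 11364.07.
Remaining total for sector B: 13136.25 − 11364.07 = 1772.18.
Divide by its size: 1772.18 / 62 = 28.5835... → 28.58.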